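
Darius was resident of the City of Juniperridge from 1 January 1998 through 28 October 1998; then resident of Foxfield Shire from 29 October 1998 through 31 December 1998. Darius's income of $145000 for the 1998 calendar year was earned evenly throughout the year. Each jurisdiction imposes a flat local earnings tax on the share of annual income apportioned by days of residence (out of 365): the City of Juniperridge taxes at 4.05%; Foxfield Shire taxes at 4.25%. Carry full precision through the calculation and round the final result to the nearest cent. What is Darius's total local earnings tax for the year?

$5923.35

The City of Juniperridge, 1 January – 28 October 1998: 301 days → $145000 × 4.05% × 301/365 = $4842.8014
Foxfield Shire, 29 October – 31 December 1998: 64 days → $145000 × 4.25% × 64/365 = $1080.5479
Total = $5923.3493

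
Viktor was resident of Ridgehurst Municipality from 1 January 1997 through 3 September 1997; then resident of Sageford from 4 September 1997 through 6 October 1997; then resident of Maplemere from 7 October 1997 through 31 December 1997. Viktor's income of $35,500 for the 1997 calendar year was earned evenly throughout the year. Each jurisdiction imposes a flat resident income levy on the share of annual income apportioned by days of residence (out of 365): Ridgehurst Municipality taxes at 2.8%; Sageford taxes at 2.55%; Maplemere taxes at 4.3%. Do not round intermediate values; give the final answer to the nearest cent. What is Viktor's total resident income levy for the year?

$1,111.44

Ridgehurst Municipality, 1 January – 3 September 1997: 246 days → $35,500 × 2.8% × 246/365 = $669.9288
Sageford, 4 September – 6 October 1997: 33 days → $35,500 × 2.55% × 33/365 = $81.8445
Maplemere, 7 October – 31 December 1997: 86 days → $35,500 × 4.3% × 86/365 = $359.6685
Total = $1,111.4418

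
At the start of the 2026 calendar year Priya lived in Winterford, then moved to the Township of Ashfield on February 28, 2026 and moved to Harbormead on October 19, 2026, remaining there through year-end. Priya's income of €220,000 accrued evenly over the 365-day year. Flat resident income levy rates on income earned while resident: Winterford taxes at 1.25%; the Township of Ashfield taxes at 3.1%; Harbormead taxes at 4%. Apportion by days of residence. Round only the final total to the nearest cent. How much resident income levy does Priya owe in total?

Winterford, January 1 – February 27, 2026: 58 days → €220,000 × 1.25% × 58/365 = €436.9863
The Township of Ashfield, February 28 – October 18, 2026: 233 days → €220,000 × 3.1% × 233/365 = €4,353.5890
Harbormead, October 19 – December 31, 2026: 74 days → €220,000 × 4% × 74/365 = €1,784.1096
Total = €6,574.6849

€6,574.68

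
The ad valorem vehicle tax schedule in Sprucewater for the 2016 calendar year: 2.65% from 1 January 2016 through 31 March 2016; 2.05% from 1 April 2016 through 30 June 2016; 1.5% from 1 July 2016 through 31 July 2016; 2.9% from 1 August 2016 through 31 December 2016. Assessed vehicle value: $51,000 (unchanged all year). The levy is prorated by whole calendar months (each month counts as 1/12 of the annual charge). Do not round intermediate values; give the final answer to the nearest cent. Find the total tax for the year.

1 January – 31 March 2016: 3 months at 2.65% → $51,000 × 2.65% × 3/12 = $337.8750
1 April – 30 June 2016: 3 months at 2.05% → $51,000 × 2.05% × 3/12 = $261.3750
1 July – 31 July 2016: 1 month at 1.5% → $51,000 × 1.5% × 1/12 = $63.7500
1 August – 31 December 2016: 5 months at 2.9% → $51,000 × 2.9% × 5/12 = $616.2500
Total = $1,279.2500

$1,279.25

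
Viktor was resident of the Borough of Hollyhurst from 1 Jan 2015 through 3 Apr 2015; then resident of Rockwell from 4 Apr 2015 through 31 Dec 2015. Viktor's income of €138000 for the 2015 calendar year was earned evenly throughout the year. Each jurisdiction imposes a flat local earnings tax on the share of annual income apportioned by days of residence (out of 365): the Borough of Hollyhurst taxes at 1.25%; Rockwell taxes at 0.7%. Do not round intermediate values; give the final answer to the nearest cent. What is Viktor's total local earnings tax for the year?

€1159.39

The Borough of Hollyhurst, 1 Jan – 3 Apr 2015: 93 days → €138000 × 1.25% × 93/365 = €439.5205
Rockwell, 4 Apr – 31 Dec 2015: 272 days → €138000 × 0.7% × 272/365 = €719.8685
Total = €1159.3890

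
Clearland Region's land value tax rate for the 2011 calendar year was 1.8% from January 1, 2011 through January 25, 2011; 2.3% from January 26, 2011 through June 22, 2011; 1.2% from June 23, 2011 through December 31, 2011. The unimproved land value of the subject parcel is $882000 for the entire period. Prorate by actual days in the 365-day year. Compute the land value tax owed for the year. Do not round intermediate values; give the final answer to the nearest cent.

$14880.43

January 1 – January 25, 2011: 25 days at 1.8% → $882000 × 1.8% × 25/365 = $1087.3973
January 26 – June 22, 2011: 148 days at 2.3% → $882000 × 2.3% × 148/365 = $8225.5562
June 23 – December 31, 2011: 192 days at 1.2% → $882000 × 1.2% × 192/365 = $5567.4740
Total = $14880.4274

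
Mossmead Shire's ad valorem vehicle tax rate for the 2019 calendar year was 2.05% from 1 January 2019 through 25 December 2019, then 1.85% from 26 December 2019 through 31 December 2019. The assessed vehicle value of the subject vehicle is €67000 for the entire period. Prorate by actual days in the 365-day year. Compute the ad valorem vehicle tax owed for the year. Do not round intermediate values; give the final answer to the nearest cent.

€1371.30

1 January – 25 December 2019: 359 days at 2.05% → €67000 × 2.05% × 359/365 = €1350.9219
26 December – 31 December 2019: 6 days at 1.85% → €67000 × 1.85% × 6/365 = €20.3753
Total = €1371.2973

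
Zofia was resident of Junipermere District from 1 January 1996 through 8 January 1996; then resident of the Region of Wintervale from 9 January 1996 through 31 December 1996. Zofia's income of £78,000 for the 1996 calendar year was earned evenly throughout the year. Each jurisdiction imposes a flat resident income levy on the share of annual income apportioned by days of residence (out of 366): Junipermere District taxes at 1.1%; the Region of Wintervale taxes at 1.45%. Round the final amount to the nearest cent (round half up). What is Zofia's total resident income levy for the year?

£1,125.03

Junipermere District, 1 January – 8 January 1996: 8 days → £78,000 × 1.1% × 8/366 = £18.7541
The Region of Wintervale, 9 January – 31 December 1996: 358 days → £78,000 × 1.45% × 358/366 = £1,106.2787
Total = £1,125.0328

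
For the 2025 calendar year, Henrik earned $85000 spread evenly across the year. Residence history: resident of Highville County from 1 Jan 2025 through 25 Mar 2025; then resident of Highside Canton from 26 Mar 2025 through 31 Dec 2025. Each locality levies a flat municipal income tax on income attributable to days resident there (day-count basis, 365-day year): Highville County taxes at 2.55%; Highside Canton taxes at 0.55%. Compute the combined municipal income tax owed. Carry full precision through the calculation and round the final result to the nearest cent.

$858.73

Highville County, 1 Jan – 25 Mar 2025: 84 days → $85000 × 2.55% × 84/365 = $498.8219
Highside Canton, 26 Mar – 31 Dec 2025: 281 days → $85000 × 0.55% × 281/365 = $359.9110
Total = $858.7329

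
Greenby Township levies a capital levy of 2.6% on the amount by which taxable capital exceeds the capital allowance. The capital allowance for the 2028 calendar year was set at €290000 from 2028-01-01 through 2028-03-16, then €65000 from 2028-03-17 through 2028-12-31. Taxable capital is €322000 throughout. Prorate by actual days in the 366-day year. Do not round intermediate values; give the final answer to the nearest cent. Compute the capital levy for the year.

2028-01-01 to 2028-03-16: 76 days, exemption €290000 → (€322000 − €290000) × 2.6% × 76/366 = €172.7650
2028-03-17 to 2028-12-31: 290 days, exemption €65000 → (€322000 − €65000) × 2.6% × 290/366 = €5294.4809
Total = €5467.2459

€5467.25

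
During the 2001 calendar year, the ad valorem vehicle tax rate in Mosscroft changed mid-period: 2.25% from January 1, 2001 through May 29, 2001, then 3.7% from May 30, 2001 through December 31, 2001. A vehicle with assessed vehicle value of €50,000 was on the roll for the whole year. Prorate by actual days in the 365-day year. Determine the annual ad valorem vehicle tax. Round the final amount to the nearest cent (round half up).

January 1 – May 29, 2001: 149 days at 2.25% → €50,000 × 2.25% × 149/365 = €459.2466
May 30 – December 31, 2001: 216 days at 3.7% → €50,000 × 3.7% × 216/365 = €1,094.7945
Total = €1,554.0411

€1,554.04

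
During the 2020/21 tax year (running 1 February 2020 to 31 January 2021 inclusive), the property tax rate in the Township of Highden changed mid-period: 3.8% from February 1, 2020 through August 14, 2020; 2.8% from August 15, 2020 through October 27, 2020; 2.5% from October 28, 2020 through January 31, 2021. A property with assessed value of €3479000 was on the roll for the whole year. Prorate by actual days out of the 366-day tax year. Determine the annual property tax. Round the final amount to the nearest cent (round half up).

February 1 – August 14, 2020: 196 days at 3.8% → €3479000 × 3.8% × 196/366 = €70796.6995
August 15 – October 27, 2020: 74 days at 2.8% → €3479000 × 2.8% × 74/366 = €19695.3224
October 28, 2020 – January 31, 2021: 96 days at 2.5% → €3479000 × 2.5% × 96/366 = €22813.1148
Total = €113305.1366

€113305.14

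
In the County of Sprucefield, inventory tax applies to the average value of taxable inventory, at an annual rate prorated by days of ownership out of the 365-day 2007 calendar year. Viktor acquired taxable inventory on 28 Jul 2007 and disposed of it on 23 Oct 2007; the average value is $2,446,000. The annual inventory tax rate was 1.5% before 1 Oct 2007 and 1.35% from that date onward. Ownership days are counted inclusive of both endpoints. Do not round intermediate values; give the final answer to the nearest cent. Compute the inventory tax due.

28 Jul – 30 Sep 2007: 65 days at 1.5% → $2,446,000 × 1.5% × 65/365 = $6,533.8356
1 Oct – 23 Oct 2007: 23 days at 1.35% → $2,446,000 × 1.35% × 23/365 = $2,080.7753
Total = $8,614.6110

$8,614.61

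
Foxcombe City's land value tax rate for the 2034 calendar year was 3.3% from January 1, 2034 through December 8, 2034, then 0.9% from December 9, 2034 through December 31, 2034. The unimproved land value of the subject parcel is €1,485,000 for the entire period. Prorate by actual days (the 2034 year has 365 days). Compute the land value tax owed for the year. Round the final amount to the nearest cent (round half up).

January 1 – December 8, 2034: 342 days at 3.3% → €1,485,000 × 3.3% × 342/365 = €45,917.0137
December 9 – December 31, 2034: 23 days at 0.9% → €1,485,000 × 0.9% × 23/365 = €842.1781
Total = €46,759.1918

€46,759.19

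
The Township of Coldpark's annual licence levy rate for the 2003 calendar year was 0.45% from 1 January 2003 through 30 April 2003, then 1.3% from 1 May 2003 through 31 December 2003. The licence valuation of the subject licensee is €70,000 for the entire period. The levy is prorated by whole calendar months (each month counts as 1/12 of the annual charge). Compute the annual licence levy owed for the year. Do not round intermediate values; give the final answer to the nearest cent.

1 January – 30 April 2003: 4 months at 0.45% → €70,000 × 0.45% × 4/12 = €105.0000
1 May – 31 December 2003: 8 months at 1.3% → €70,000 × 1.3% × 8/12 = €606.6667
Total = €711.6667

€711.67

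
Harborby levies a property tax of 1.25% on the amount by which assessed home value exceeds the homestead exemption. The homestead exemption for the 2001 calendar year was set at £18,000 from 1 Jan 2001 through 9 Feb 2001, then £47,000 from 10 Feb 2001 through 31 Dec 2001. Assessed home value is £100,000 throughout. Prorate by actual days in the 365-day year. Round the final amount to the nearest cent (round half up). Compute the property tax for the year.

1 Jan – 9 Feb 2001: 40 days, exemption £18,000 → (£100,000 − £18,000) × 1.25% × 40/365 = £112.3288
10 Feb – 31 Dec 2001: 325 days, exemption £47,000 → (£100,000 − £47,000) × 1.25% × 325/365 = £589.8973
Total = £702.2260

£702.23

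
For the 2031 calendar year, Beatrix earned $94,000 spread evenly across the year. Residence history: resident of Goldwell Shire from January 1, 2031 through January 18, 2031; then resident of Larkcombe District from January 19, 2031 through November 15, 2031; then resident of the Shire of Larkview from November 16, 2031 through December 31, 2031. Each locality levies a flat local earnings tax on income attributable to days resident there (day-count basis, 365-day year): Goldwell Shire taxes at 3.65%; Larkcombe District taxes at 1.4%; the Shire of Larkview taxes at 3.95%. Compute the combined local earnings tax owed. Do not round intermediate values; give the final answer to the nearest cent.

Goldwell Shire, January 1 – January 18, 2031: 18 days → $94,000 × 3.65% × 18/365 = $169.2000
Larkcombe District, January 19 – November 15, 2031: 301 days → $94,000 × 1.4% × 301/365 = $1,085.2493
The Shire of Larkview, November 16 – December 31, 2031: 46 days → $94,000 × 3.95% × 46/365 = $467.9397
Total = $1,722.3890

$1,722.39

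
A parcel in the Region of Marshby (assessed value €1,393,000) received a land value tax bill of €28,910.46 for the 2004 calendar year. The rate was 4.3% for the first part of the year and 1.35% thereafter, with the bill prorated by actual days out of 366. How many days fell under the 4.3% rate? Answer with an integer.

90 days

Let d = days at the first rate; then 366 − d days at the second rate.
€1,393,000 × [4.3%·d + 1.35%·(366−d)] / 366 = €28,910.46
Solving gives d = 90, so the new rate took effect on March 31, 2004.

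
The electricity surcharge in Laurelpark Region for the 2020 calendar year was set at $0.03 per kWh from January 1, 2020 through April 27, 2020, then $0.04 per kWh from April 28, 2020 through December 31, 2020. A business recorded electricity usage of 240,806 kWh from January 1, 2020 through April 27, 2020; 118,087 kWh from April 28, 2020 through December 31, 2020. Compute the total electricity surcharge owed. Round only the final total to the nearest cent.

January 1 – April 27, 2020: 240,806 kWh at $0.03/kWh → $7,224.18
April 28 – December 31, 2020: 118,087 kWh at $0.04/kWh → $4,723.48

$11,947.66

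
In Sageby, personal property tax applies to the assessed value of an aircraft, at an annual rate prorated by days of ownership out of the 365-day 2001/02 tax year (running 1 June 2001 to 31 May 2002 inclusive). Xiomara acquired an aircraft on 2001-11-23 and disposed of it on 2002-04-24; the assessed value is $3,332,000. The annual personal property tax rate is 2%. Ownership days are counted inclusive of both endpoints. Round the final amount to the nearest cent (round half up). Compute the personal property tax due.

Days held (2001-11-23 to 2002-04-24): 153 out of 365
Tax = $3,332,000 × 2% × 153/365 = $27,934.0274

$27,934.03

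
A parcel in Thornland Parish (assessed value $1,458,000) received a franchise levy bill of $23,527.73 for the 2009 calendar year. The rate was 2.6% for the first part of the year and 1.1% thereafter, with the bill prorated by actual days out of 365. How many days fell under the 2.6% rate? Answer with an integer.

125 days

Let d = days at the first rate; then 365 − d days at the second rate.
$1,458,000 × [2.6%·d + 1.1%·(365−d)] / 365 = $23,527.73
Solving gives d = 125, so the new rate took effect on 6 May 2009.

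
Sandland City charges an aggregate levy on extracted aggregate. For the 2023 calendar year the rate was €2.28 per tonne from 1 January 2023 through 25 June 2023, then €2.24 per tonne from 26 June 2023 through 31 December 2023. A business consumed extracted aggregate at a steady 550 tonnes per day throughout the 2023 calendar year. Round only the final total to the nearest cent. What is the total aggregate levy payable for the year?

€453,552.00

1 January – 25 June 2023: 176 days × 550 tonnes/day = 96,800 tonnes at €2.28/tonne → €220,704.00
26 June – 31 December 2023: 189 days × 550 tonnes/day = 103,950 tonnes at €2.24/tonne → €232,848.00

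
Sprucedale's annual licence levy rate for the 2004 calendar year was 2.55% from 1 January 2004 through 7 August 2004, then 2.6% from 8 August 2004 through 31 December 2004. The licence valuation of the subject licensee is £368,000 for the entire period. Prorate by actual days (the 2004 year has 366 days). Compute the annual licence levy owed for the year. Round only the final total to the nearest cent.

1 January – 7 August 2004: 220 days at 2.55% → £368,000 × 2.55% × 220/366 = £5,640.6557
8 August – 31 December 2004: 146 days at 2.6% → £368,000 × 2.6% × 146/366 = £3,816.7432
Total = £9,457.3989

£9,457.40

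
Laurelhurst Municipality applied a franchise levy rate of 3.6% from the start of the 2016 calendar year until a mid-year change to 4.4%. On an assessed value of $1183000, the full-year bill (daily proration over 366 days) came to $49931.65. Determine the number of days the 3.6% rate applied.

82 days

Let d = days at the first rate; then 366 − d days at the second rate.
$1183000 × [3.6%·d + 4.4%·(366−d)] / 366 = $49931.65
Solving gives d = 82, so the new rate took effect on 23 March 2016.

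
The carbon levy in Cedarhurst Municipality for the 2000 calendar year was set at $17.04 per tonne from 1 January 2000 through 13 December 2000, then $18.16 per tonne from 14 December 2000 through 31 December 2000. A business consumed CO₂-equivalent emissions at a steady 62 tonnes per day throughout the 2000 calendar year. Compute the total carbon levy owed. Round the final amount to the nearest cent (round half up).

1 January – 13 December 2000: 348 days × 62 tonnes/day = 21,576 tonnes at $17.04/tonne → $367,655.04
14 December – 31 December 2000: 18 days × 62 tonnes/day = 1,116 tonnes at $18.16/tonne → $20,266.56

$387,921.60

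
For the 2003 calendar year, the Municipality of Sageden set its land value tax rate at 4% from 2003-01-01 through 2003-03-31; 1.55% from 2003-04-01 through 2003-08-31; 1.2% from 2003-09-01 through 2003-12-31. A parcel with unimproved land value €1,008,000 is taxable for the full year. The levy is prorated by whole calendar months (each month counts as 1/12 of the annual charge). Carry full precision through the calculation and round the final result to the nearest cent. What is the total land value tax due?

2003-01-01 to 2003-03-31: 3 months at 4% → €1,008,000 × 4% × 3/12 = €10,080.0000
2003-04-01 to 2003-08-31: 5 months at 1.55% → €1,008,000 × 1.55% × 5/12 = €6,510.0000
2003-09-01 to 2003-12-31: 4 months at 1.2% → €1,008,000 × 1.2% × 4/12 = €4,032.0000
Total = €20,622.0000

€20,622.00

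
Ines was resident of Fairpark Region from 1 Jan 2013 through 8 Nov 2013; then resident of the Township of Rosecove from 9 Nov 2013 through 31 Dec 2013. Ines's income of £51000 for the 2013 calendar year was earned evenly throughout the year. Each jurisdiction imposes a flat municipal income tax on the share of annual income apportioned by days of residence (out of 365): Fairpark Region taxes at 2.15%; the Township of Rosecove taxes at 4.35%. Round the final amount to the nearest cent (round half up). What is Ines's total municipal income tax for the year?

£1259.42

Fairpark Region, 1 Jan – 8 Nov 2013: 312 days → £51000 × 2.15% × 312/365 = £937.2822
The Township of Rosecove, 9 Nov – 31 Dec 2013: 53 days → £51000 × 4.35% × 53/365 = £322.1384
Total = £1259.4205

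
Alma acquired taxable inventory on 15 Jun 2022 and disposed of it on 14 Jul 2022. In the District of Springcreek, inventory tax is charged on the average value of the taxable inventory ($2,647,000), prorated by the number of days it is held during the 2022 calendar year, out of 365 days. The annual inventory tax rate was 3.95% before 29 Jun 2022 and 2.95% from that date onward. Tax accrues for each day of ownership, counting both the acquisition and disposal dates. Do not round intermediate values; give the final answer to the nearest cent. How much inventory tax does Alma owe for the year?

15 Jun – 28 Jun 2022: 14 days at 3.95% → $2,647,000 × 3.95% × 14/365 = $4,010.3863
29 Jun – 14 Jul 2022: 16 days at 2.95% → $2,647,000 × 2.95% × 16/365 = $3,422.9699
Total = $7,433.3562

$7,433.36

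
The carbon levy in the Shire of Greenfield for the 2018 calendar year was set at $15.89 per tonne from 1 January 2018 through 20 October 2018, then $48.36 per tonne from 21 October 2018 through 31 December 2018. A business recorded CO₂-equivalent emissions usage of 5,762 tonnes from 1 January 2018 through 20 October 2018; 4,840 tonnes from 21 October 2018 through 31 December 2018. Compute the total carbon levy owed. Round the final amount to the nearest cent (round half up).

1 January – 20 October 2018: 5,762 tonnes at $15.89/tonne → $91,558.18
21 October – 31 December 2018: 4,840 tonnes at $48.36/tonne → $234,062.40

$325,620.58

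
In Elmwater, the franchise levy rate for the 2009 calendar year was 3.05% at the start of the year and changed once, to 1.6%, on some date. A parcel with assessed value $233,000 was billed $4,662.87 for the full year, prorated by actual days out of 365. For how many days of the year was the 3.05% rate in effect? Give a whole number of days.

101 days

Let d = days at the first rate; then 365 − d days at the second rate.
$233,000 × [3.05%·d + 1.6%·(365−d)] / 365 = $4,662.87
Solving gives d = 101, so the new rate took effect on 12 April 2009.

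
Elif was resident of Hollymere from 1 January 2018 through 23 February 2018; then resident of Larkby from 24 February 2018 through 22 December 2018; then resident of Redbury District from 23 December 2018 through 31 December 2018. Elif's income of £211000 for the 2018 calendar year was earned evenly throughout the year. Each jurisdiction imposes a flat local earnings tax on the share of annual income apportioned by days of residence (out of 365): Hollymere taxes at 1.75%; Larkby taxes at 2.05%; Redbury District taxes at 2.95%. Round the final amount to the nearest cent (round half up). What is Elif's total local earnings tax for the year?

Hollymere, 1 January – 23 February 2018: 54 days → £211000 × 1.75% × 54/365 = £546.2877
Larkby, 24 February – 22 December 2018: 302 days → £211000 × 2.05% × 302/365 = £3578.9068
Redbury District, 23 December – 31 December 2018: 9 days → £211000 × 2.95% × 9/365 = £153.4808
Total = £4278.6753

£4278.68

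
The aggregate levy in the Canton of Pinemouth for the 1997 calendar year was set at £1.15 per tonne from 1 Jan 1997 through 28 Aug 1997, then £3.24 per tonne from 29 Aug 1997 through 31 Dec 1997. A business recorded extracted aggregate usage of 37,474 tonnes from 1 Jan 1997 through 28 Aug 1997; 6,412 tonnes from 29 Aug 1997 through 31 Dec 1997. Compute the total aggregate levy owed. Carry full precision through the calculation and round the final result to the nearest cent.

1 Jan – 28 Aug 1997: 37,474 tonnes at £1.15/tonne → £43,095.10
29 Aug – 31 Dec 1997: 6,412 tonnes at £3.24/tonne → £20,774.88

£63,869.98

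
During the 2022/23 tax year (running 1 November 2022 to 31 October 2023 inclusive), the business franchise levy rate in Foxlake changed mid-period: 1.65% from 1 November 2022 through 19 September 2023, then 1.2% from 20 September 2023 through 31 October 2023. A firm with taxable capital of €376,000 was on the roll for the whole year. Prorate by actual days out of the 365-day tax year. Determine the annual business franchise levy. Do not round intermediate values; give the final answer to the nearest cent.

€6,009.30

1 November 2022 – 19 September 2023: 323 days at 1.65% → €376,000 × 1.65% × 323/365 = €5,490.1151
20 September – 31 October 2023: 42 days at 1.2% → €376,000 × 1.2% × 42/365 = €519.1890
Total = €6,009.3041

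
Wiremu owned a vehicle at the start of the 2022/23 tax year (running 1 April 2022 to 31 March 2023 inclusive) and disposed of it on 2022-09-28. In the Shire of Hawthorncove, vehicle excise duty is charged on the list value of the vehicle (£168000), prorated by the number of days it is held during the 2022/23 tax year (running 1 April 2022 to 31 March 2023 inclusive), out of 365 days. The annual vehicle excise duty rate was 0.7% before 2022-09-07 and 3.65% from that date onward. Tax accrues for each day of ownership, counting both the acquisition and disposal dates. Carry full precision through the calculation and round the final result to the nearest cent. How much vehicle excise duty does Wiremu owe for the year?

£881.88

2022-04-01 to 2022-09-06: 159 days at 0.7% → £168000 × 0.7% × 159/365 = £512.2849
2022-09-07 to 2022-09-28: 22 days at 3.65% → £168000 × 3.65% × 22/365 = £369.6000
Total = £881.8849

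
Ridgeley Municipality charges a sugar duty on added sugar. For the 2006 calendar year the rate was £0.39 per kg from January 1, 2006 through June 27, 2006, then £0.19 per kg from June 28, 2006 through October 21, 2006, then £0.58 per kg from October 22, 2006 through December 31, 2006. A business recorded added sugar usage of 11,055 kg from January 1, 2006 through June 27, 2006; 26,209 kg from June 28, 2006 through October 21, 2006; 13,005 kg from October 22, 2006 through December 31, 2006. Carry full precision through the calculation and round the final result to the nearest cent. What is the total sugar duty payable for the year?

£16834.06

January 1 – June 27, 2006: 11,055 kg at £0.39/kg → £4311.45
June 28 – October 21, 2006: 26,209 kg at £0.19/kg → £4979.71
October 22 – December 31, 2006: 13,005 kg at £0.58/kg → £7542.90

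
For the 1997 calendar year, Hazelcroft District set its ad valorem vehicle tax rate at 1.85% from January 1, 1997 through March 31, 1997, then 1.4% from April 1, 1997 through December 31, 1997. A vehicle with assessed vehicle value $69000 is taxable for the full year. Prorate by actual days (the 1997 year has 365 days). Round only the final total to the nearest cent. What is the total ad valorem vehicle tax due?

January 1 – March 31, 1997: 90 days at 1.85% → $69000 × 1.85% × 90/365 = $314.7534
April 1 – December 31, 1997: 275 days at 1.4% → $69000 × 1.4% × 275/365 = $727.8082
Total = $1042.5616

$1042.56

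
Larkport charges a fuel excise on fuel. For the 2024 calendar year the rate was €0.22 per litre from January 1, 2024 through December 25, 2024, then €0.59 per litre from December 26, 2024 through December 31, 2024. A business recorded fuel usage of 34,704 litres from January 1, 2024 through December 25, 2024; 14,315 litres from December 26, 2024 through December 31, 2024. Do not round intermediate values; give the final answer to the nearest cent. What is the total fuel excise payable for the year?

€16,080.73

January 1 – December 25, 2024: 34,704 litres at €0.22/litre → €7,634.88
December 26 – December 31, 2024: 14,315 litres at €0.59/litre → €8,445.85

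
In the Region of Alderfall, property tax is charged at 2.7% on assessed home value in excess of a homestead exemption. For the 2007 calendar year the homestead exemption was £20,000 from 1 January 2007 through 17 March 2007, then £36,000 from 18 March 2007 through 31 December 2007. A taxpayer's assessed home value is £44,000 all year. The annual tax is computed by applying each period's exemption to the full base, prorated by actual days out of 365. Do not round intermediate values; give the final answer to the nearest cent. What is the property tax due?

£305.95

1 January – 17 March 2007: 76 days, exemption £20,000 → (£44,000 − £20,000) × 2.7% × 76/365 = £134.9260
18 March – 31 December 2007: 289 days, exemption £36,000 → (£44,000 − £36,000) × 2.7% × 289/365 = £171.0247
Total = £305.9507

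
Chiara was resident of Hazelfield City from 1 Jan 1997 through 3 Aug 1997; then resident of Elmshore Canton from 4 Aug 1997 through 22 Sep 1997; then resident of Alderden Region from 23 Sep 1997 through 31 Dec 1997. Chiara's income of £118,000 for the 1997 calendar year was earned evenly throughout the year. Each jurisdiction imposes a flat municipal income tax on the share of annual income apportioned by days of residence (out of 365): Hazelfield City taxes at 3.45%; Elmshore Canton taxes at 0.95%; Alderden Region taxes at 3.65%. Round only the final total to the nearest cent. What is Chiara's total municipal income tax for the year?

Hazelfield City, 1 Jan – 3 Aug 1997: 215 days → £118,000 × 3.45% × 215/365 = £2,397.9863
Elmshore Canton, 4 Aug – 22 Sep 1997: 50 days → £118,000 × 0.95% × 50/365 = £153.5616
Alderden Region, 23 Sep – 31 Dec 1997: 100 days → £118,000 × 3.65% × 100/365 = £1,180.0000
Total = £3,731.5479

£3,731.55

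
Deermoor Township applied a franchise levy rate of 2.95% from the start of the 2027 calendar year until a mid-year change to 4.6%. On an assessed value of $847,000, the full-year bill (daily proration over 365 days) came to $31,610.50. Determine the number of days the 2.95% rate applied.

192 days

Let d = days at the first rate; then 365 − d days at the second rate.
$847,000 × [2.95%·d + 4.6%·(365−d)] / 365 = $31,610.50
Solving gives d = 192, so the new rate took effect on 12 July 2027.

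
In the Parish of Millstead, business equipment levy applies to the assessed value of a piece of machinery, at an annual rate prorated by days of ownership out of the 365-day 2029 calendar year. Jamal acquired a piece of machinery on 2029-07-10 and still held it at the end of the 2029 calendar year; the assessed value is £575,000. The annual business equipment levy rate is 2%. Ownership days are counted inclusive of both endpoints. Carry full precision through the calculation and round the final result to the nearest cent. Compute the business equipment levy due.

£5,513.70

Days held (2029-07-10 to 2029-12-31): 175 out of 365
Tax = £575,000 × 2% × 175/365 = £5,513.6986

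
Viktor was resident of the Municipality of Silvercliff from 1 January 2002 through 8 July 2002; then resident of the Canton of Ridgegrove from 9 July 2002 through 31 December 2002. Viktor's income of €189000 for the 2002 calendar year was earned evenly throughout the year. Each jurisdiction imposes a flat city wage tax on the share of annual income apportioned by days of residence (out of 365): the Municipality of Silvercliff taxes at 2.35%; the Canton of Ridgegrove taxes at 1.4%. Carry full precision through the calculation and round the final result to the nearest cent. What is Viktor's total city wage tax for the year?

The Municipality of Silvercliff, 1 January – 8 July 2002: 189 days → €189000 × 2.35% × 189/365 = €2299.8452
The Canton of Ridgegrove, 9 July – 31 December 2002: 176 days → €189000 × 1.4% × 176/365 = €1275.8795
Total = €3575.7247

€3575.72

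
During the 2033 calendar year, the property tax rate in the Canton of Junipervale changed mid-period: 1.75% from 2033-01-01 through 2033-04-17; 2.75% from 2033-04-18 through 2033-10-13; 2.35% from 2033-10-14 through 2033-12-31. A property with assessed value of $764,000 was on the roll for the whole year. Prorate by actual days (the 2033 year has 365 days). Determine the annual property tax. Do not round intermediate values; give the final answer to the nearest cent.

2033-01-01 to 2033-04-17: 107 days at 1.75% → $764,000 × 1.75% × 107/365 = $3,919.4247
2033-04-18 to 2033-10-13: 179 days at 2.75% → $764,000 × 2.75% × 179/365 = $10,303.5342
2033-10-14 to 2033-12-31: 79 days at 2.35% → $764,000 × 2.35% × 79/365 = $3,885.9342
Total = $18,108.8932

$18,108.89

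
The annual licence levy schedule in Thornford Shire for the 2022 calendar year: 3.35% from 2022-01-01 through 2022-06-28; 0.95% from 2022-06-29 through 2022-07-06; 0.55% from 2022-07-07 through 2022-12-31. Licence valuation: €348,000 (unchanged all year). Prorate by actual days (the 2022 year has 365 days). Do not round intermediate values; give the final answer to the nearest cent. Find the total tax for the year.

€6,723.07

2022-01-01 to 2022-06-28: 179 days at 3.35% → €348,000 × 3.35% × 179/365 = €5,717.2110
2022-06-29 to 2022-07-06: 8 days at 0.95% → €348,000 × 0.95% × 8/365 = €72.4603
2022-07-07 to 2022-12-31: 178 days at 0.55% → €348,000 × 0.55% × 178/365 = €933.4027
Total = €6,723.0740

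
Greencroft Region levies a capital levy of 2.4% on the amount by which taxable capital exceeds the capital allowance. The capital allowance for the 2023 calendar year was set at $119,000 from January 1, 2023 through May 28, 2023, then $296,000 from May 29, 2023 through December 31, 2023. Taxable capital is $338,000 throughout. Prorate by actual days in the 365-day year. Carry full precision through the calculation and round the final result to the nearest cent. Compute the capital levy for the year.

January 1 – May 28, 2023: 148 days, exemption $119,000 → ($338,000 − $119,000) × 2.4% × 148/365 = $2,131.2000
May 29 – December 31, 2023: 217 days, exemption $296,000 → ($338,000 − $296,000) × 2.4% × 217/365 = $599.2767
Total = $2,730.4767

$2,730.48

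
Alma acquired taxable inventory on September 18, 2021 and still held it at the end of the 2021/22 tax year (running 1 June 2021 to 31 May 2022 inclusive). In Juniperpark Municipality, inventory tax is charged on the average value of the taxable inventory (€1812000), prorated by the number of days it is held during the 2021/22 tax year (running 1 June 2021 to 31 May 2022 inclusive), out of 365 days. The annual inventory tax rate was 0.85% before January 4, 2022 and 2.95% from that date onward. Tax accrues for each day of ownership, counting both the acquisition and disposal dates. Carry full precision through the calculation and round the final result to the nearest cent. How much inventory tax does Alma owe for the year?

€26231.80

September 18, 2021 – January 3, 2022: 108 days at 0.85% → €1812000 × 0.85% × 108/365 = €4557.3041
January 4 – May 31, 2022: 148 days at 2.95% → €1812000 × 2.95% × 148/365 = €21674.4986
Total = €26231.8027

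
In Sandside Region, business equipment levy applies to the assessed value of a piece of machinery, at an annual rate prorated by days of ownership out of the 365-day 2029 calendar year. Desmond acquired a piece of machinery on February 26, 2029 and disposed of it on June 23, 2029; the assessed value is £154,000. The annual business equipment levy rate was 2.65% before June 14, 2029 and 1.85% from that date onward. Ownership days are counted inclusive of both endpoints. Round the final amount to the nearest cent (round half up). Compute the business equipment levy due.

£1,285.58

February 26 – June 13, 2029: 108 days at 2.65% → £154,000 × 2.65% × 108/365 = £1,207.5288
June 14 – June 23, 2029: 10 days at 1.85% → £154,000 × 1.85% × 10/365 = £78.0548
Total = £1,285.5836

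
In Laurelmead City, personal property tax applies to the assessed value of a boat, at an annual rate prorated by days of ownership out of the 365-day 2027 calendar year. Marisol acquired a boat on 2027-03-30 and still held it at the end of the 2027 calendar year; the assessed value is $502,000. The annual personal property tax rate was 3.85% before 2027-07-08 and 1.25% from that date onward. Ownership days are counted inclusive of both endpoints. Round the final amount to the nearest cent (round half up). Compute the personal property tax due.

$8,338.01

2027-03-30 to 2027-07-07: 100 days at 3.85% → $502,000 × 3.85% × 100/365 = $5,295.0685
2027-07-08 to 2027-12-31: 177 days at 1.25% → $502,000 × 1.25% × 177/365 = $3,042.9452
Total = $8,338.0137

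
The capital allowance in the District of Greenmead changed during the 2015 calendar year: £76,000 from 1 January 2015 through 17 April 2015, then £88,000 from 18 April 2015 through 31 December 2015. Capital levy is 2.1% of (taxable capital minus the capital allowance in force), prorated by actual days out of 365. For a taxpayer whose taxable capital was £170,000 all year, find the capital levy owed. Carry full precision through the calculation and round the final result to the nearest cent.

£1,795.87

1 January – 17 April 2015: 107 days, exemption £76,000 → (£170,000 − £76,000) × 2.1% × 107/365 = £578.6795
18 April – 31 December 2015: 258 days, exemption £88,000 → (£170,000 − £88,000) × 2.1% × 258/365 = £1,217.1945
Total = £1,795.8740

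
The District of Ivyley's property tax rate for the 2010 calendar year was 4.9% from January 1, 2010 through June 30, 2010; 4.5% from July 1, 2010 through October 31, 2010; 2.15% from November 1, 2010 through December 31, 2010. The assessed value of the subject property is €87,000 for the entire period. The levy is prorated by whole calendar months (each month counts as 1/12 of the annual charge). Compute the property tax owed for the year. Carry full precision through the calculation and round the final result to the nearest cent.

€3,748.25

January 1 – June 30, 2010: 6 months at 4.9% → €87,000 × 4.9% × 6/12 = €2,131.5000
July 1 – October 31, 2010: 4 months at 4.5% → €87,000 × 4.5% × 4/12 = €1,305.0000
November 1 – December 31, 2010: 2 months at 2.15% → €87,000 × 2.15% × 2/12 = €311.7500
Total = €3,748.2500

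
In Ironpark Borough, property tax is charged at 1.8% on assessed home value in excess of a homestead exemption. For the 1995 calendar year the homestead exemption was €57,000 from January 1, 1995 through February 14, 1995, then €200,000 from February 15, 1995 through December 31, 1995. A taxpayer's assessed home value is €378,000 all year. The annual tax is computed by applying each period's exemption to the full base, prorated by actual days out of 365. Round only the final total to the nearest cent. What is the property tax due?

January 1 – February 14, 1995: 45 days, exemption €57,000 → (€378,000 − €57,000) × 1.8% × 45/365 = €712.3562
February 15 – December 31, 1995: 320 days, exemption €200,000 → (€378,000 − €200,000) × 1.8% × 320/365 = €2,808.9863
Total = €3,521.3425

€3,521.34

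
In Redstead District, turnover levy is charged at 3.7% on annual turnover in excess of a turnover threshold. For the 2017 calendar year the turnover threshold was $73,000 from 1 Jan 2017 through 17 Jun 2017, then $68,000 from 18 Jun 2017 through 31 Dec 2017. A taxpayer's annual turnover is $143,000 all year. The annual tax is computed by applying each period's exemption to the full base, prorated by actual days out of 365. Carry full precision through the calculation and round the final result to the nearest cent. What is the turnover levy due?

1 Jan – 17 Jun 2017: 168 days, exemption $73,000 → ($143,000 − $73,000) × 3.7% × 168/365 = $1,192.1096
18 Jun – 31 Dec 2017: 197 days, exemption $68,000 → ($143,000 − $68,000) × 3.7% × 197/365 = $1,497.7397
Total = $2,689.8493

$2,689.85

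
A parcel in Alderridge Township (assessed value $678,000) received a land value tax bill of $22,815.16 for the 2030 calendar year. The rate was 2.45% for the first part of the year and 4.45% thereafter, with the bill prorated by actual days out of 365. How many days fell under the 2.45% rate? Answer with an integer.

Let d = days at the first rate; then 365 − d days at the second rate.
$678,000 × [2.45%·d + 4.45%·(365−d)] / 365 = $22,815.16
Solving gives d = 198, so the new rate took effect on 18 Jul 2030.

198 days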